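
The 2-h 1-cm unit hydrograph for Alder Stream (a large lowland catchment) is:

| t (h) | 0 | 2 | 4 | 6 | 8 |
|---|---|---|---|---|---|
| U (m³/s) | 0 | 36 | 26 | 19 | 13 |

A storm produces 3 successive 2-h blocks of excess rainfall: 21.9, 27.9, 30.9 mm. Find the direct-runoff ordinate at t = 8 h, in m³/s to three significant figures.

By discrete convolution, Q_j = Σ (P_i / 10 mm) · U_{j−i}.
At t = 8 h (j=4): Q = (21.9/10)·13 + (27.9/10)·19 + (30.9/10)·26 = 162 m³/s.

Q ≈ 162 m³/s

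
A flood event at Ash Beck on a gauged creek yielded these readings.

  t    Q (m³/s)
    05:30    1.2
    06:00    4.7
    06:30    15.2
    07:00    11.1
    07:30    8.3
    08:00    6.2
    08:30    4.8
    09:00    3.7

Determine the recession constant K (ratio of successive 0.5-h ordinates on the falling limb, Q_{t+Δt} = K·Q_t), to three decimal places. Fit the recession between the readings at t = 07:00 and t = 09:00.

Using the recession-limb readings at t = 07:00 and t = 09:00: Q falls from 11.1 to 3.7 m³/s over 4 intervals.
K = (Q₂/Q₁)^(1/4) = (3.7/11.1)^(1/4) = 0.760.

K ≈ 0.760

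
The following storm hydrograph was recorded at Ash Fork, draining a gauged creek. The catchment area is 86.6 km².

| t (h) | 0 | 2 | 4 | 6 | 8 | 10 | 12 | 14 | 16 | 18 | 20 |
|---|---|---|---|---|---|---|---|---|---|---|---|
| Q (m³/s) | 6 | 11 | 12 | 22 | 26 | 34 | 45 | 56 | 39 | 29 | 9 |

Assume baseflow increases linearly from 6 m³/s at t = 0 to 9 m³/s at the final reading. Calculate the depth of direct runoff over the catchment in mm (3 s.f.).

Direct runoff: 0.00, 4.70, 5.40, 15.10, 18.80, 26.50, 37.20, 47.90, 30.60, 20.30, 0.00 m³/s; ΣQ_DR = 206.5 m³/s.
V = ΣQ_DR · Δt = 206.5 × 7200 s = 1.487 × 10^6 m³.
Over A = 86.6 km², depth = V / A = 17.2 mm.

d ≈ 17.2 mm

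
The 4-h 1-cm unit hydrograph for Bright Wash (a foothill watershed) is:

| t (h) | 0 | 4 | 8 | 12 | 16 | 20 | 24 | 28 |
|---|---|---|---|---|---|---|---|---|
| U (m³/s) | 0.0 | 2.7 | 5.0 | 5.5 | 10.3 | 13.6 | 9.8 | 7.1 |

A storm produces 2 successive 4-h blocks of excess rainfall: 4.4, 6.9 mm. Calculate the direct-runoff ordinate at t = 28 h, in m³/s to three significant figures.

Q ≈ 9.89 m³/s

By discrete convolution, Q_j = Σ (P_i / 10 mm) · U_{j−i}.
At t = 28 h (j=7): Q = (4.4/10)·7.1 + (6.9/10)·9.8 = 9.89 m³/s.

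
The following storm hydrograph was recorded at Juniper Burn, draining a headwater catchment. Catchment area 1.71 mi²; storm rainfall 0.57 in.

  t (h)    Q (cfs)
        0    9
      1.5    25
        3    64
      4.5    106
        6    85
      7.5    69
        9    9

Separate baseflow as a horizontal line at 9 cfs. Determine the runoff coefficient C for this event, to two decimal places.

C ≈ 0.72

ΣQ_DR = 304.0 cfs; V = ΣQ_DR·Δt = 1.642 × 10^6 ft³.
Runoff depth d = V / A = 0.4132 in.
C = d / P = 0.4132 / 0.57 = 0.72.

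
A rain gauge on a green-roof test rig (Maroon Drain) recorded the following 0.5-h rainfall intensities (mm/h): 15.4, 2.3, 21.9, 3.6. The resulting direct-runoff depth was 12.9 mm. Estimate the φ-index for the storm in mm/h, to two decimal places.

Only the 2 blocks with intensity above φ contribute runoff: 15.4, 21.9 mm/h.
Σ(I−φ)·Δt = d  ⇒  (15.4+21.9 − 2φ)·0.5 = 12.9
φ = (37.30 − 12.9/0.5) / 2 = 5.75 mm/h.

φ ≈ 5.75 mm/h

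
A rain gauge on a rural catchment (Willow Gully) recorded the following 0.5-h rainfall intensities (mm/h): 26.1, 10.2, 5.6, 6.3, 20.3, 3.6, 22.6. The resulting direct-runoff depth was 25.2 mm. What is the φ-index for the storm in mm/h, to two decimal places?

φ ≈ 7.20 mm/h

Only the 4 blocks with intensity above φ contribute runoff: 26.1, 10.2, 20.3, 22.6 mm/h.
Σ(I−φ)·Δt = d  ⇒  (26.1+10.2+20.3+22.6 − 4φ)·0.5 = 25.2
φ = (79.20 − 25.2/0.5) / 4 = 7.20 mm/h.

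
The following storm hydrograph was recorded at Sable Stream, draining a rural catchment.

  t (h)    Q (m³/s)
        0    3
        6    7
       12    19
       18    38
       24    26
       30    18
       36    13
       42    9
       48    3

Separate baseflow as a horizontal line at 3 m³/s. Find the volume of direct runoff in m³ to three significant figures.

V ≈ 2.35 × 10^6 m³

Direct-runoff ordinates (Q − Q_b): 0.0, 4.0, 16.0, 35.0, 23.0, 15.0, 10.0, 6.0, 0.0 m³/s.
ΣQ_DR = 109.0 m³/s.
With Δt = 6 h = 21600 s, V = ΣQ_DR · Δt = 109.0 × 21600 = 2.35 × 10^6 m³.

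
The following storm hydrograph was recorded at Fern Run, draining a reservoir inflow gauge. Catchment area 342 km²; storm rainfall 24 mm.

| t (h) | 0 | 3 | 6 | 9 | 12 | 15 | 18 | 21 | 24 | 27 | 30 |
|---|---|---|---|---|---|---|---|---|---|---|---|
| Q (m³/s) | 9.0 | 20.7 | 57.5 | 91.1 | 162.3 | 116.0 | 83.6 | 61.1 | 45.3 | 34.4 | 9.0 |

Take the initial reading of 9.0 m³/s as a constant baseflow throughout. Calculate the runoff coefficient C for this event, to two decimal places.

C ≈ 0.78

ΣQ_DR = 591.0 m³/s; V = ΣQ_DR·Δt = 6.383 × 10^6 m³.
Runoff depth d = V / A = 18.66 mm.
C = d / P = 18.66 / 24 = 0.78.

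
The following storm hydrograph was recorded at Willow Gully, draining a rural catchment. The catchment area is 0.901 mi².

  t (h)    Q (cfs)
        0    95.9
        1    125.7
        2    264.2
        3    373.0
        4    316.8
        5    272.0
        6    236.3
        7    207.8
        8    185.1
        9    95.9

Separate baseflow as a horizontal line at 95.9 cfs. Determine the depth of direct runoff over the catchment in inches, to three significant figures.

d ≈ 2.09 in

Direct runoff: 0.0, 29.8, 168.3, 277.1, 220.9, 176.1, 140.4, 111.9, 89.2, 0.0 cfs; ΣQ_DR = 1214 cfs.
V = ΣQ_DR · Δt = 1214 × 3600 s = 4.369 × 10^6 ft³.
Over A = 0.901 mi², depth = V / A = 2.09 in.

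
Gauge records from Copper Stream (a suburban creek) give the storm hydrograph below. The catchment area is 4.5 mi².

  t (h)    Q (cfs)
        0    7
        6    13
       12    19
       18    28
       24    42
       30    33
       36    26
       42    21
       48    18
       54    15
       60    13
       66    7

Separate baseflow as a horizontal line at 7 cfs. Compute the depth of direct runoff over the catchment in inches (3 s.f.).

d ≈ 0.326 in

Direct runoff: 0.0, 6.0, 12.0, 21.0, 35.0, 26.0, 19.0, 14.0, 11.0, 8.0, 6.0, 0.0 cfs; ΣQ_DR = 158.0 cfs.
V = ΣQ_DR · Δt = 158.0 × 21600 s = 3.413 × 10^6 ft³.
Over A = 4.5 mi², depth = V / A = 0.326 in.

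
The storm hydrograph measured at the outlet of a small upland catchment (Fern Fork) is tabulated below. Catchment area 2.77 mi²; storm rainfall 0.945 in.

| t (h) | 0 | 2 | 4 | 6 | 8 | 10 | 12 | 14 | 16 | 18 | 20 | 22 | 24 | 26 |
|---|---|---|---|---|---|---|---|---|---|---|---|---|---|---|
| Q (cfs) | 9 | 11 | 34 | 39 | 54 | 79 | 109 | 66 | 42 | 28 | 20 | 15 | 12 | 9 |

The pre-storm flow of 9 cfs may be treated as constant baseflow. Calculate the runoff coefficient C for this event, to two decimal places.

C ≈ 0.47

ΣQ_DR = 401.0 cfs; V = ΣQ_DR·Δt = 2.887 × 10^6 ft³.
Runoff depth d = V / A = 0.4487 in.
C = d / P = 0.4487 / 0.945 = 0.47.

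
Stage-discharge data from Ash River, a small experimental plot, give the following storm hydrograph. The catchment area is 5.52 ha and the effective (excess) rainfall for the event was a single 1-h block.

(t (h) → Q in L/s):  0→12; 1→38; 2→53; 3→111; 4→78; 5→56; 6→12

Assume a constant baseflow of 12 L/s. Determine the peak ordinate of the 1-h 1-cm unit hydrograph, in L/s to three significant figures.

Direct runoff: 0.0, 26.0, 41.0, 99.0, 66.0, 44.0, 0.0 L/s; ΣQ_DR = 276.0 L/s, peak = 99.0 L/s.
Runoff depth d = ΣQ_DR·Δt / A = 276.0 × 3600 / (5.52 ha) = 18.00 mm.
The 1-cm UH is the DRH scaled by (10 mm)/d, so U_p = 99.0 × 10/18.00 = 55.0 L/s.

U_p ≈ 55.0 L/s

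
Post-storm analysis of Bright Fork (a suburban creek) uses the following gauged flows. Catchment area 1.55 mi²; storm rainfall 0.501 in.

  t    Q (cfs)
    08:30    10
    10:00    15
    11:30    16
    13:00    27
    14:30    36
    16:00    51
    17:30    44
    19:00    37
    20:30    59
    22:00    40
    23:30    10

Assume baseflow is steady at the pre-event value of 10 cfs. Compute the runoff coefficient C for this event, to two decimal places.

ΣQ_DR = 235.0 cfs; V = ΣQ_DR·Δt = 1.269 × 10^6 ft³.
Runoff depth d = V / A = 0.3524 in.
C = d / P = 0.3524 / 0.501 = 0.70.

C ≈ 0.70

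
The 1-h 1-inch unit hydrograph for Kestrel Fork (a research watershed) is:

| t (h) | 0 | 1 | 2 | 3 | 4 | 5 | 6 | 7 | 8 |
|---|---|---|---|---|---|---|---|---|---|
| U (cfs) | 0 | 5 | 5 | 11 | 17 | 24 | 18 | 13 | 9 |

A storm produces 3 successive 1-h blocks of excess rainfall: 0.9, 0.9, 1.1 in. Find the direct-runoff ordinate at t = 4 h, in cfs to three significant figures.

Q ≈ 30.7 cfs

By discrete convolution, Q_j = Σ (P_i / 1 in) · U_{j−i}.
At t = 4 h (j=4): Q = (0.9/1)·17 + (0.9/1)·11 + (1.1/1)·5 = 30.7 cfs.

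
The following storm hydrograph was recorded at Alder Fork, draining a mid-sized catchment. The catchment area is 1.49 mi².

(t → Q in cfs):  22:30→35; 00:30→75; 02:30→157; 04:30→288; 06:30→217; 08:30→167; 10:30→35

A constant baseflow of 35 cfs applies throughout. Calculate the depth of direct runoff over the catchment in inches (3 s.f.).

Direct runoff: 0.0, 40.0, 122.0, 253.0, 182.0, 132.0, 0.0 cfs; ΣQ_DR = 729.0 cfs.
V = ΣQ_DR · Δt = 729.0 × 7200 s = 5.249 × 10^6 ft³.
Over A = 1.49 mi², depth = V / A = 1.52 in.

d ≈ 1.52 in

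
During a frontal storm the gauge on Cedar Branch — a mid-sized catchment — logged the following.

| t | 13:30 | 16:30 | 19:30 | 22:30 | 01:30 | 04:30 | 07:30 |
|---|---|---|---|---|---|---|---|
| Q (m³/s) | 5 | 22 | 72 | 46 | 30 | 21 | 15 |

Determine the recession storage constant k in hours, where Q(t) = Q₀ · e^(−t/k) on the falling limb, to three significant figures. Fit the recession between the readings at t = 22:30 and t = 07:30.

On the falling limb, Q drops from 46 to 15 m³/s between t = 22:30 and t = 07:30 (Δt = 9 h).
k = −Δt / ln(Q₂/Q₁) = −9 / ln(15/46) = 8.03 h.

k ≈ 8.03 h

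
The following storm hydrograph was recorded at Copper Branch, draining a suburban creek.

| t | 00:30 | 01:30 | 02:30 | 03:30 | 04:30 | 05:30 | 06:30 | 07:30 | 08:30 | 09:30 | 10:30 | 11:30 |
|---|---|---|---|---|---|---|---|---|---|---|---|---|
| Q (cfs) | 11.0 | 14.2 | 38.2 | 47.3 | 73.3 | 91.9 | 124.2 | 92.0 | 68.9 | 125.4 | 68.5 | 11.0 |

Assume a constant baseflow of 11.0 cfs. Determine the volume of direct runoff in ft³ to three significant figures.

V ≈ 2.28 × 10^6 ft³

Direct-runoff ordinates (Q − Q_b): 0.0, 3.2, 27.2, 36.3, 62.3, 80.9, 113.2, 81.0, 57.9, 114.4, 57.5, 0.0 cfs.
ΣQ_DR = 633.9 cfs.
With Δt = 1 h = 3600 s, V = ΣQ_DR · Δt = 633.9 × 3600 = 2.28 × 10^6 ft³.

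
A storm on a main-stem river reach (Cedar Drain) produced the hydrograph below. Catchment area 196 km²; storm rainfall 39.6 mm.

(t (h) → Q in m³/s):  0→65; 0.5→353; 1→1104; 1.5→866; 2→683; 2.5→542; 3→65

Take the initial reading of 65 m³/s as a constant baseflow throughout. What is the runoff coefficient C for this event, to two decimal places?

C ≈ 0.75

ΣQ_DR = 3223 m³/s; V = ΣQ_DR·Δt = 5.801 × 10^6 m³.
Runoff depth d = V / A = 29.60 mm.
C = d / P = 29.60 / 39.6 = 0.75.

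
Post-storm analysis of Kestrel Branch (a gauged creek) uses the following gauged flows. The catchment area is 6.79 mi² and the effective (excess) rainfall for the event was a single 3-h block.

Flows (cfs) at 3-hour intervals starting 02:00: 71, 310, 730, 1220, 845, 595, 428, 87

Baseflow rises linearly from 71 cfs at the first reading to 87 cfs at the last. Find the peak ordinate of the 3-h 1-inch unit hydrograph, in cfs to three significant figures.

Direct runoff: 0.00, 236.71, 654.43, 1142.14, 764.86, 512.57, 343.29, 0.00 cfs; ΣQ_DR = 3654 cfs, peak = 1142.14 cfs.
Runoff depth d = ΣQ_DR·Δt / A = 3654 × 10800 / (6.79 mi²) = 2.502 in.
The 1-inch UH is the DRH scaled by (1 in)/d, so U_p = 1142.14 × 1/2.502 = 457 cfs.

U_p ≈ 457 cfs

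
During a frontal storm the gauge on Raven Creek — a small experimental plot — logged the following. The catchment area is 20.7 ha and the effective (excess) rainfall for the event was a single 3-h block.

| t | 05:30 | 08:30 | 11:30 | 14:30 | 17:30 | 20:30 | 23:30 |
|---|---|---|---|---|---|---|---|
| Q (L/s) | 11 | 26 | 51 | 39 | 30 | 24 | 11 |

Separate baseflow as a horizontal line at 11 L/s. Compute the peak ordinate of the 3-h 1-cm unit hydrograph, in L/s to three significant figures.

U_p ≈ 66.7 L/s

Direct runoff: 0.0, 15.0, 40.0, 28.0, 19.0, 13.0, 0.0 L/s; ΣQ_DR = 115.0 L/s, peak = 40.0 L/s.
Runoff depth d = ΣQ_DR·Δt / A = 115.0 × 10800 / (20.7 ha) = 6.000 mm.
The 1-cm UH is the DRH scaled by (10 mm)/d, so U_p = 40.0 × 10/6.000 = 66.7 L/s.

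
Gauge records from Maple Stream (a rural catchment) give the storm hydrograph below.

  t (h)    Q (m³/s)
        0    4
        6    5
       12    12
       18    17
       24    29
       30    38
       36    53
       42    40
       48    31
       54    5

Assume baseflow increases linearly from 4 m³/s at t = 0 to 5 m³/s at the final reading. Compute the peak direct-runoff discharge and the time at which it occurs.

Subtracting baseflow gives direct-runoff ordinates: 0.00, 0.89, 7.78, 12.67, 24.56, 33.44, 48.33, 35.22, 26.11, 0.00 m³/s.
The maximum is 48.33 m³/s, occurring at the reading for t = 36 h.

Q_p = 48.33 m³/s at t = 36 h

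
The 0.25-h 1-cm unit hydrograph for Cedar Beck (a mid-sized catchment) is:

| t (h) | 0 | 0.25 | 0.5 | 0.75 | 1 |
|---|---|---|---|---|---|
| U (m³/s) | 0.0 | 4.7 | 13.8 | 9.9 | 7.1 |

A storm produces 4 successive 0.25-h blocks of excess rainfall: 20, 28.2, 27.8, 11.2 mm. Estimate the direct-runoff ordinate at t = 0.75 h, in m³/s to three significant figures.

Q ≈ 71.8 m³/s

By discrete convolution, Q_j = Σ (P_i / 10 mm) · U_{j−i}.
At t = 0.75 h (j=3): Q = (20/10)·9.9 + (28.2/10)·13.8 + (27.8/10)·4.7 + (11.2/10)·0.0 = 71.8 m³/s.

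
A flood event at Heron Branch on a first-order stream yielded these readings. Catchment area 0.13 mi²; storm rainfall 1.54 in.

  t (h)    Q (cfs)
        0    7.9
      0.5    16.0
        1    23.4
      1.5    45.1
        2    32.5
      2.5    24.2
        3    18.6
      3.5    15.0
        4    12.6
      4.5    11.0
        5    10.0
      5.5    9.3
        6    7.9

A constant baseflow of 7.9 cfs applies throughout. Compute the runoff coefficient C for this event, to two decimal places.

ΣQ_DR = 130.8 cfs; V = ΣQ_DR·Δt = 2.354 × 10^5 ft³.
Runoff depth d = V / A = 0.7796 in.
C = d / P = 0.7796 / 1.54 = 0.51.

C ≈ 0.51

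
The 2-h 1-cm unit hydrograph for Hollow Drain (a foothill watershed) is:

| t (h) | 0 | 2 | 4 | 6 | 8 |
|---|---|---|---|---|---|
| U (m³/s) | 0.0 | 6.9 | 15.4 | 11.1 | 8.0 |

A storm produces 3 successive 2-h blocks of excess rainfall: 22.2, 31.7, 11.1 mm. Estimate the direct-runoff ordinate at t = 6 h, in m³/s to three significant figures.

By discrete convolution, Q_j = Σ (P_i / 10 mm) · U_{j−i}.
At t = 6 h (j=3): Q = (22.2/10)·11.1 + (31.7/10)·15.4 + (11.1/10)·6.9 = 81.1 m³/s.

Q ≈ 81.1 m³/s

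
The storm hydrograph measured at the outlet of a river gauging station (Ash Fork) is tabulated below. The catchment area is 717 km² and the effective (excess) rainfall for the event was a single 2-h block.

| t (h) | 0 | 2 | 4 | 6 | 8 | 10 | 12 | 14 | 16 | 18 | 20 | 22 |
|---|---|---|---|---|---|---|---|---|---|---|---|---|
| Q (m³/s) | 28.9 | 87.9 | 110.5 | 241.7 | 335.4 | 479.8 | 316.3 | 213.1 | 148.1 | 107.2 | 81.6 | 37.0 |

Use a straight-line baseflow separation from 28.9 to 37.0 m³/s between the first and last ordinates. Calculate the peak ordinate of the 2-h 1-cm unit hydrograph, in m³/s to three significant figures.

U_p ≈ 249 m³/s

Direct runoff: 0.00, 58.26, 80.13, 210.59, 303.55, 447.22, 282.98, 179.05, 113.31, 71.67, 45.34, 0.00 m³/s; ΣQ_DR = 1792 m³/s, peak = 447.22 m³/s.
Runoff depth d = ΣQ_DR·Δt / A = 1792 × 7200 / (717 km²) = 18.00 mm.
The 1-cm UH is the DRH scaled by (10 mm)/d, so U_p = 447.22 × 10/18.00 = 249 m³/s.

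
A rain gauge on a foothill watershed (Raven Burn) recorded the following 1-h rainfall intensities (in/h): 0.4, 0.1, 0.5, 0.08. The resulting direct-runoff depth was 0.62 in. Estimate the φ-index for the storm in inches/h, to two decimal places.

Only the 2 blocks with intensity above φ contribute runoff: 0.4, 0.5 in/h.
Σ(I−φ)·Δt = d  ⇒  (0.4+0.5 − 2φ)·1 = 0.62
φ = (0.9000 − 0.62/1) / 2 = 0.14 in/h.

φ ≈ 0.14 in/h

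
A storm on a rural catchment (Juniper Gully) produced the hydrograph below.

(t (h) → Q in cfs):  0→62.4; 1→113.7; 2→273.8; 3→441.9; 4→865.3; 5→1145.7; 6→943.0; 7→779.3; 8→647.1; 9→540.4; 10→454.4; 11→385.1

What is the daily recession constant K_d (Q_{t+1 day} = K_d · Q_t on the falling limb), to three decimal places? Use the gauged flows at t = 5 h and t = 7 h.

K_d ≈ 0.010

Between t = 5 h and t = 7 h the flow falls from 1145.7 to 779.3 cfs over 2×1 h = 2 h.
Per-interval ratio K = (779.3/1145.7)^(1/2) = 0.8247; K_d = K^(24/1) = 0.010.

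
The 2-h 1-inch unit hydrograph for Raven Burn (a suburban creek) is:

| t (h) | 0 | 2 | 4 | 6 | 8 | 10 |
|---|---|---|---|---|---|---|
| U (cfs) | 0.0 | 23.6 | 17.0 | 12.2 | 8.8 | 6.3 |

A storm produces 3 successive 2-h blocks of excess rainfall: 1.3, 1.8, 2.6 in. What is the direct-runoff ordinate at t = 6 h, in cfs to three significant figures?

Q ≈ 108 cfs

By discrete convolution, Q_j = Σ (P_i / 1 in) · U_{j−i}.
At t = 6 h (j=3): Q = (1.3/1)·12.2 + (1.8/1)·17.0 + (2.6/1)·23.6 = 108 cfs.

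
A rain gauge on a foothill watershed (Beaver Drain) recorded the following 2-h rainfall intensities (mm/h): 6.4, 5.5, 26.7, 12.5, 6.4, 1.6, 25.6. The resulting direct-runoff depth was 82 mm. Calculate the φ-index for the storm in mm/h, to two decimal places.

φ ≈ 7.93 mm/h

Only the 3 blocks with intensity above φ contribute runoff: 26.7, 12.5, 25.6 mm/h.
Σ(I−φ)·Δt = d  ⇒  (26.7+12.5+25.6 − 3φ)·2 = 82
φ = (64.80 − 82/2) / 3 = 7.93 mm/h.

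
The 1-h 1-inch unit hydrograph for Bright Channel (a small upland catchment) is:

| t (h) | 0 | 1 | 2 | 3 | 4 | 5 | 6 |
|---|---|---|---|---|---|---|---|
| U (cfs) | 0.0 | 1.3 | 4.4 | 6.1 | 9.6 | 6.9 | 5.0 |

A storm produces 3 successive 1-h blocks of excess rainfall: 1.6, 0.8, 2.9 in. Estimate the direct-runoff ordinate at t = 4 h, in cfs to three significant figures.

By discrete convolution, Q_j = Σ (P_i / 1 in) · U_{j−i}.
At t = 4 h (j=4): Q = (1.6/1)·9.6 + (0.8/1)·6.1 + (2.9/1)·4.4 = 33.0 cfs.

Q ≈ 33.0 cfs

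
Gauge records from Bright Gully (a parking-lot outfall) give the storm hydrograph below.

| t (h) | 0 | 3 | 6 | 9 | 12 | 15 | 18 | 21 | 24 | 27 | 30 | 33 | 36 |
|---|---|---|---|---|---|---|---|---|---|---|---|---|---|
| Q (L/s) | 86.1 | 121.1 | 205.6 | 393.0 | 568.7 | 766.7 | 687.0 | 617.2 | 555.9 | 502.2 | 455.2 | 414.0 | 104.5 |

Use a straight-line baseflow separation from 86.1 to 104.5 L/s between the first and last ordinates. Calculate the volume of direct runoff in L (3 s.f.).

V ≈ 4.58 × 10^7 L

Direct-runoff ordinates (Q − Q_b): 0.00, 33.47, 116.43, 302.30, 476.47, 672.93, 591.70, 520.37, 457.53, 402.30, 353.77, 311.03, 0.00 L/s.
ΣQ_DR = 4238 L/s.
With Δt = 3 h = 10800 s, V = ΣQ_DR · Δt = 4238 × 10800 = 4.58 × 10^7 L.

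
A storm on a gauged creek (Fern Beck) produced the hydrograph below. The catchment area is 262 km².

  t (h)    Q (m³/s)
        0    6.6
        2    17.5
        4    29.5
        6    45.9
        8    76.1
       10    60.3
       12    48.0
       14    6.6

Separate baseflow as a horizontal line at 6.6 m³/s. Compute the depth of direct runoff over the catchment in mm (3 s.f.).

d ≈ 6.53 mm

Direct runoff: 0.0, 10.9, 22.9, 39.3, 69.5, 53.7, 41.4, 0.0 m³/s; ΣQ_DR = 237.7 m³/s.
V = ΣQ_DR · Δt = 237.7 × 7200 s = 1.711 × 10^6 m³.
Over A = 262 km², depth = V / A = 6.53 mm.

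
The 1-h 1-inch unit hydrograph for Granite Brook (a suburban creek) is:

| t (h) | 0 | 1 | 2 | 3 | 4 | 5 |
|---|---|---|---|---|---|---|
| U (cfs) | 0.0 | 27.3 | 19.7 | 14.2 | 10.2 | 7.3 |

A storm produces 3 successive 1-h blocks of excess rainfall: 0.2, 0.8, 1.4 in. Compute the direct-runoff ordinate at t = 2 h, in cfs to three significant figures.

By discrete convolution, Q_j = Σ (P_i / 1 in) · U_{j−i}.
At t = 2 h (j=2): Q = (0.2/1)·19.7 + (0.8/1)·27.3 + (1.4/1)·0.0 = 25.8 cfs.

Q ≈ 25.8 cfs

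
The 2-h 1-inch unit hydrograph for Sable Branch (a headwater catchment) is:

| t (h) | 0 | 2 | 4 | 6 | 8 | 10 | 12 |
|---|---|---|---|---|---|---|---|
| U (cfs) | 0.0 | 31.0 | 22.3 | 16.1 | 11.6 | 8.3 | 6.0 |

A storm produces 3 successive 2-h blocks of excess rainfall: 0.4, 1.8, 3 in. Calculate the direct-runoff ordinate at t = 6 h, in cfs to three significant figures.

Q ≈ 140 cfs

By discrete convolution, Q_j = Σ (P_i / 1 in) · U_{j−i}.
At t = 6 h (j=3): Q = (0.4/1)·16.1 + (1.8/1)·22.3 + (3/1)·31.0 = 140 cfs.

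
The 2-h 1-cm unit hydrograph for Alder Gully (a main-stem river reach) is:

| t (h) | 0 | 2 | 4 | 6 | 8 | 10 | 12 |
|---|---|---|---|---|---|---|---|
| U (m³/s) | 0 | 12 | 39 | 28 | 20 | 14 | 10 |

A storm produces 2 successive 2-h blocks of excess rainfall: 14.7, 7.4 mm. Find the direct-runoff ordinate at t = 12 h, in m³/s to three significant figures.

Q ≈ 25.1 m³/s

By discrete convolution, Q_j = Σ (P_i / 10 mm) · U_{j−i}.
At t = 12 h (j=6): Q = (14.7/10)·10 + (7.4/10)·14 = 25.1 m³/s.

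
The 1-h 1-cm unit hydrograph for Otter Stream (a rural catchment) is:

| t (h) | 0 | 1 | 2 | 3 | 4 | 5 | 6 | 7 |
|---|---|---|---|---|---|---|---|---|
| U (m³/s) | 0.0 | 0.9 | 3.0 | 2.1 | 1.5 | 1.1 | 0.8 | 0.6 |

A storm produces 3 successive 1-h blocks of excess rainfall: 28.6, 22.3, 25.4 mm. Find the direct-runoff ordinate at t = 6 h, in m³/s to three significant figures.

Q ≈ 8.55 m³/s

By discrete convolution, Q_j = Σ (P_i / 10 mm) · U_{j−i}.
At t = 6 h (j=6): Q = (28.6/10)·0.8 + (22.3/10)·1.1 + (25.4/10)·1.5 = 8.55 m³/s.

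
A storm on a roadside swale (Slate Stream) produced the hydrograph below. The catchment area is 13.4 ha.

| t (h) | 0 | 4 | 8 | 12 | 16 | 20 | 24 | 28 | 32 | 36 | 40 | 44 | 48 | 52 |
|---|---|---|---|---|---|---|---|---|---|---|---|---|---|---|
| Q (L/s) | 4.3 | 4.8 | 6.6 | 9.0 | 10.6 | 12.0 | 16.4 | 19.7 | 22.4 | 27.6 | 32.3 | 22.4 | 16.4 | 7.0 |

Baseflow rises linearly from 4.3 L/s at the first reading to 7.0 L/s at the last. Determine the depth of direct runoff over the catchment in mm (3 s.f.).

Direct runoff: 0.00, 0.29, 1.88, 4.08, 5.47, 6.66, 10.85, 13.95, 16.44, 21.43, 25.92, 15.82, 9.61, 0.00 L/s; ΣQ_DR = 132.4 L/s.
V = ΣQ_DR · Δt = 132.4 × 14400 s = 1.907 × 10^6 L.
Over A = 13.4 ha, depth = V / A = 14.2 mm.

d ≈ 14.2 mm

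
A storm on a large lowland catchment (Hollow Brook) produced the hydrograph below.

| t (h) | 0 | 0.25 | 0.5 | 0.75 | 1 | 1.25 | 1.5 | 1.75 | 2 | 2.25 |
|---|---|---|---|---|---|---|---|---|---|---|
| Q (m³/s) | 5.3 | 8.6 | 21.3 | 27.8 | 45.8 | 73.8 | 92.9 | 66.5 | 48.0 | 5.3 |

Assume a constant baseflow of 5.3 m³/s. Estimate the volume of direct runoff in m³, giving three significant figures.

Direct-runoff ordinates (Q − Q_b): 0.0, 3.3, 16.0, 22.5, 40.5, 68.5, 87.6, 61.2, 42.7, 0.0 m³/s.
ΣQ_DR = 342.3 m³/s.
With Δt = 0.25 h = 900 s, V = ΣQ_DR · Δt = 342.3 × 900 = 3.08 × 10^5 m³.

V ≈ 3.08 × 10^5 m³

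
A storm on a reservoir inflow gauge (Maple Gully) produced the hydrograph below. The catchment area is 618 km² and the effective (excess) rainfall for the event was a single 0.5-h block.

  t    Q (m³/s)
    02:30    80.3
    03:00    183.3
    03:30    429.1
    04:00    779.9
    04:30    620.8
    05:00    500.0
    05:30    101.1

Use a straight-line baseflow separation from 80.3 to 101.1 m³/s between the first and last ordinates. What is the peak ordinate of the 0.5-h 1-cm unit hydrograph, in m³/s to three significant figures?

U_p ≈ 1150 m³/s

Direct runoff: 0.00, 99.53, 341.87, 689.20, 526.63, 402.37, 0.00 m³/s; ΣQ_DR = 2060 m³/s, peak = 689.20 m³/s.
Runoff depth d = ΣQ_DR·Δt / A = 2060 × 1800 / (618 km²) = 5.999 mm.
The 1-cm UH is the DRH scaled by (10 mm)/d, so U_p = 689.20 × 10/5.999 = 1150 m³/s.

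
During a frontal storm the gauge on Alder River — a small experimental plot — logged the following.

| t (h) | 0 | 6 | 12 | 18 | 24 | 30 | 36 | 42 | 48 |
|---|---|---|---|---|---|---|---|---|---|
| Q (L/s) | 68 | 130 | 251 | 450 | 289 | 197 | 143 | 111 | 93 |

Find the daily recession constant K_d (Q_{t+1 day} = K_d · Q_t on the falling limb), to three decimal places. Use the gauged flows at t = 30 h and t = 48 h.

Between t = 30 h and t = 48 h the flow falls from 197 to 93 L/s over 3×6 h = 18 h.
Per-interval ratio K = (93/197)^(1/3) = 0.7786; K_d = K^(24/6) = 0.368.

K_d ≈ 0.368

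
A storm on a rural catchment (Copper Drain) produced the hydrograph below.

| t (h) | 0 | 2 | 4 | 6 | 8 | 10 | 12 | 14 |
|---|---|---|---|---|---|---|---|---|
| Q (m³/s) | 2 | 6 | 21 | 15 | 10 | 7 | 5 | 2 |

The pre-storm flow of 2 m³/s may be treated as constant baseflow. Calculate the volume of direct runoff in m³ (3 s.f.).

V ≈ 3.74 × 10^5 m³

Direct-runoff ordinates (Q − Q_b): 0.0, 4.0, 19.0, 13.0, 8.0, 5.0, 3.0, 0.0 m³/s.
ΣQ_DR = 52.00 m³/s.
With Δt = 2 h = 7200 s, V = ΣQ_DR · Δt = 52.00 × 7200 = 3.74 × 10^5 m³.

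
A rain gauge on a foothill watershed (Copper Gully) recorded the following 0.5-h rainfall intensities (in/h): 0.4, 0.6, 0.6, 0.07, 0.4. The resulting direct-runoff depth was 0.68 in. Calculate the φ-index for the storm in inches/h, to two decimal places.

Only the 4 blocks with intensity above φ contribute runoff: 0.4, 0.6, 0.6, 0.4 in/h.
Σ(I−φ)·Δt = d  ⇒  (0.4+0.6+0.6+0.4 − 4φ)·0.5 = 0.68
φ = (2.000 − 0.68/0.5) / 4 = 0.16 in/h.

φ ≈ 0.16 in/h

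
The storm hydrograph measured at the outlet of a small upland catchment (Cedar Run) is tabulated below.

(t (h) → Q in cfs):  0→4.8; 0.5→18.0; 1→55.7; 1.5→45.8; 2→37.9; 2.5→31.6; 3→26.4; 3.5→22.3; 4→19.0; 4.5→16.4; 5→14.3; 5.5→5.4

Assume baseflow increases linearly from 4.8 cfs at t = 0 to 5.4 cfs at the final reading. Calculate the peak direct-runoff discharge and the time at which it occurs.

Q_p = 50.79 cfs at t = 1 h

Subtracting baseflow gives direct-runoff ordinates: 0.00, 13.15, 50.79, 40.84, 32.88, 26.53, 21.27, 17.12, 13.76, 11.11, 8.95, 0.00 cfs.
The maximum is 50.79 cfs, occurring at the reading for t = 1 h.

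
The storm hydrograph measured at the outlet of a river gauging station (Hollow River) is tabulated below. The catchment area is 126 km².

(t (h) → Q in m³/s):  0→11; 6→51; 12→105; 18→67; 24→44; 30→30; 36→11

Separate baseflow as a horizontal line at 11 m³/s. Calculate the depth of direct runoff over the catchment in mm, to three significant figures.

d ≈ 41.5 mm

Direct runoff: 0.0, 40.0, 94.0, 56.0, 33.0, 19.0, 0.0 m³/s; ΣQ_DR = 242.0 m³/s.
V = ΣQ_DR · Δt = 242.0 × 21600 s = 5.227 × 10^6 m³.
Over A = 126 km², depth = V / A = 41.5 mm.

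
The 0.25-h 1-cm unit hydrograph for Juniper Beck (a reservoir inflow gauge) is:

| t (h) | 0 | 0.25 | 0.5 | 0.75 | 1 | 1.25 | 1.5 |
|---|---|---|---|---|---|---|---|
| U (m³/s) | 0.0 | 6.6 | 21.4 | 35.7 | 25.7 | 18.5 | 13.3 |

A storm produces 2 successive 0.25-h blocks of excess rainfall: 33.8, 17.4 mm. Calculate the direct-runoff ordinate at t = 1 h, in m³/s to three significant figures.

Q ≈ 149 m³/s

By discrete convolution, Q_j = Σ (P_i / 10 mm) · U_{j−i}.
At t = 1 h (j=4): Q = (33.8/10)·25.7 + (17.4/10)·35.7 = 149 m³/s.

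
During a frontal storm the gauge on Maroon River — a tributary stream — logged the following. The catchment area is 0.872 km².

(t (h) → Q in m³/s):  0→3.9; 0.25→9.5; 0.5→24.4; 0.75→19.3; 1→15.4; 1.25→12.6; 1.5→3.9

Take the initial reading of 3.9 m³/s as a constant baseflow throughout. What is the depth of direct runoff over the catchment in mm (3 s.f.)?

Direct runoff: 0.0, 5.6, 20.5, 15.4, 11.5, 8.7, 0.0 m³/s; ΣQ_DR = 61.70 m³/s.
V = ΣQ_DR · Δt = 61.70 × 900 s = 55530 m³.
Over A = 0.872 km², depth = V / A = 63.7 mm.

d ≈ 63.7 mm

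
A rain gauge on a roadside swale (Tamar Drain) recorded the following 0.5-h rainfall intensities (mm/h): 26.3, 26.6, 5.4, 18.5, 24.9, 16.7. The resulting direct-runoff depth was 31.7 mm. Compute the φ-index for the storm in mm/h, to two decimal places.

Only the 5 blocks with intensity above φ contribute runoff: 26.3, 26.6, 18.5, 24.9, 16.7 mm/h.
Σ(I−φ)·Δt = d  ⇒  (26.3+26.6+18.5+24.9+16.7 − 5φ)·0.5 = 31.7
φ = (113.0 − 31.7/0.5) / 5 = 9.92 mm/h.

φ ≈ 9.92 mm/h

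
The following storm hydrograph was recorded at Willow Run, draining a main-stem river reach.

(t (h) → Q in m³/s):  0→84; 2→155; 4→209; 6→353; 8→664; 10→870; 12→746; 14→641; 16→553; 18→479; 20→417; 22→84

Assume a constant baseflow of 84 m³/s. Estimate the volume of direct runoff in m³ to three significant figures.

V ≈ 3.06 × 10^7 m³

Direct-runoff ordinates (Q − Q_b): 0.0, 71.0, 125.0, 269.0, 580.0, 786.0, 662.0, 557.0, 469.0, 395.0, 333.0, 0.0 m³/s.
ΣQ_DR = 4247 m³/s.
With Δt = 2 h = 7200 s, V = ΣQ_DR · Δt = 4247 × 7200 = 3.06 × 10^7 m³.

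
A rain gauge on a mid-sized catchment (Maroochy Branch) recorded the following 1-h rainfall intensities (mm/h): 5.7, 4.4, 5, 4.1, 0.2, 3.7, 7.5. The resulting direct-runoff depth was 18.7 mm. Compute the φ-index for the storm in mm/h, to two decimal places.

φ ≈ 1.95 mm/h

Only the 6 blocks with intensity above φ contribute runoff: 5.7, 4.4, 5, 4.1, 3.7, 7.5 mm/h.
Σ(I−φ)·Δt = d  ⇒  (5.7+4.4+5+4.1+3.7+7.5 − 6φ)·1 = 18.7
φ = (30.40 − 18.7/1) / 6 = 1.95 mm/h.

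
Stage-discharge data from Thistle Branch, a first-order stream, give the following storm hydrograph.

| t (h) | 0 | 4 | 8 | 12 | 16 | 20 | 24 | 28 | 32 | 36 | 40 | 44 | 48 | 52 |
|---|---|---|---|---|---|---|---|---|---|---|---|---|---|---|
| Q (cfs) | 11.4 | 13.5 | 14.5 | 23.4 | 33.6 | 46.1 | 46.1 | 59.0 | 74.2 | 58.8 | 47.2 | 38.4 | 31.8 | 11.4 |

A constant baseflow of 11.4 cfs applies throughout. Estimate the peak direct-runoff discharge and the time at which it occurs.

Subtracting baseflow gives direct-runoff ordinates: 0.0, 2.1, 3.1, 12.0, 22.2, 34.7, 34.7, 47.6, 62.8, 47.4, 35.8, 27.0, 20.4, 0.0 cfs.
The maximum is 62.8 cfs, occurring at the reading for t = 32 h.

Q_p = 62.8 cfs at t = 32 h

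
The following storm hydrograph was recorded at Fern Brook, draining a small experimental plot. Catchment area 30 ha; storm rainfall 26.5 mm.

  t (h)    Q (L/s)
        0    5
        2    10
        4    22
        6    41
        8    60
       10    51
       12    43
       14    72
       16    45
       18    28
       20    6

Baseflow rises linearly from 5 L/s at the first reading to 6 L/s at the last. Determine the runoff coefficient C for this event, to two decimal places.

ΣQ_DR = 322.5 L/s; V = ΣQ_DR·Δt = 2.322 × 10^6 L.
Runoff depth d = V / A = 7.740 mm.
C = d / P = 7.740 / 26.5 = 0.29.

C ≈ 0.29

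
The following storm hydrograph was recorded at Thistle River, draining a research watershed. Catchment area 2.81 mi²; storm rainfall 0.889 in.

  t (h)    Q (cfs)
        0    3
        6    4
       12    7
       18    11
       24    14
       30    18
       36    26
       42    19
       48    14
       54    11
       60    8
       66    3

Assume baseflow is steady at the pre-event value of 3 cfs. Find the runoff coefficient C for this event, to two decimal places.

C ≈ 0.38

ΣQ_DR = 102.0 cfs; V = ΣQ_DR·Δt = 2.203 × 10^6 ft³.
Runoff depth d = V / A = 0.3375 in.
C = d / P = 0.3375 / 0.889 = 0.38.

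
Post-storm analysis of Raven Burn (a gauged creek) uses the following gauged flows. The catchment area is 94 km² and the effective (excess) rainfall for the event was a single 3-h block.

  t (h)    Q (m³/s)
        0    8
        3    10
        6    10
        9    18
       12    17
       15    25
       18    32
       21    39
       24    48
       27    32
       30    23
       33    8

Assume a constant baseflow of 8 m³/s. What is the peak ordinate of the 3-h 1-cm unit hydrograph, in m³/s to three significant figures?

Direct runoff: 0.0, 2.0, 2.0, 10.0, 9.0, 17.0, 24.0, 31.0, 40.0, 24.0, 15.0, 0.0 m³/s; ΣQ_DR = 174.0 m³/s, peak = 40.0 m³/s.
Runoff depth d = ΣQ_DR·Δt / A = 174.0 × 10800 / (94 km²) = 19.99 mm.
The 1-cm UH is the DRH scaled by (10 mm)/d, so U_p = 40.0 × 10/19.99 = 20.0 m³/s.

U_p ≈ 20.0 m³/s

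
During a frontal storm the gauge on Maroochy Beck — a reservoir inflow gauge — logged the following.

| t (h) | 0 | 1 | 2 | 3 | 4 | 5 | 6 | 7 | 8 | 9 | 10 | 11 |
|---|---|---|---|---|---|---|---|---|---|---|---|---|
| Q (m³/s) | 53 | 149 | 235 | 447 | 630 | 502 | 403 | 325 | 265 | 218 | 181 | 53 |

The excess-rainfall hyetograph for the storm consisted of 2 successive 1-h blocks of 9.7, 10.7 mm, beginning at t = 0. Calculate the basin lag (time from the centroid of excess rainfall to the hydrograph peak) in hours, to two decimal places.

t_L ≈ 2.98 h

Centroid of excess rainfall: t_c = Σ P_i·t̄_i / ΣP_i = 1.0245 h (block centres at 0.5, 1.5 h).
Hydrograph peak occurs at t = 4 h, so basin lag t_L = 4 − 1.0245 = 2.98 h.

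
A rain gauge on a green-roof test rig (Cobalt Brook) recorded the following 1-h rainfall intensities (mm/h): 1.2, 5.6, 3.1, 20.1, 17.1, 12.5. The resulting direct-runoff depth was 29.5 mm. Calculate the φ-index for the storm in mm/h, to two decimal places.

φ ≈ 6.73 mm/h

Only the 3 blocks with intensity above φ contribute runoff: 20.1, 17.1, 12.5 mm/h.
Σ(I−φ)·Δt = d  ⇒  (20.1+17.1+12.5 − 3φ)·1 = 29.5
φ = (49.70 − 29.5/1) / 3 = 6.73 mm/h.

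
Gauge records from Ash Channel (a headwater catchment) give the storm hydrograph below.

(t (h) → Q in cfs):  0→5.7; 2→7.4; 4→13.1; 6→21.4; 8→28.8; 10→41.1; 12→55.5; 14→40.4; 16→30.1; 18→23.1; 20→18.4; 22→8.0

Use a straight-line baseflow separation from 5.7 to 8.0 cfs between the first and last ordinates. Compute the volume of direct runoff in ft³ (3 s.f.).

Direct-runoff ordinates (Q − Q_b): 0.00, 1.49, 6.98, 15.07, 22.26, 34.35, 48.55, 33.24, 22.73, 15.52, 10.61, 0.00 cfs.
ΣQ_DR = 210.8 cfs.
With Δt = 2 h = 7200 s, V = ΣQ_DR · Δt = 210.8 × 7200 = 1.52 × 10^6 ft³.

V ≈ 1.52 × 10^6 ft³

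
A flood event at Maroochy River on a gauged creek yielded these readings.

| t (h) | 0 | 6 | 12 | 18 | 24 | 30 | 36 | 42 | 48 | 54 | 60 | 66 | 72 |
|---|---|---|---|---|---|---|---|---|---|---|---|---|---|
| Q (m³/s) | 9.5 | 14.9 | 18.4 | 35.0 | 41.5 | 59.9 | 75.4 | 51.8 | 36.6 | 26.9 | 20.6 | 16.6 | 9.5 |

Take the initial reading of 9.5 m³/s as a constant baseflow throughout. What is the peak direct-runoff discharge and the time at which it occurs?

Subtracting baseflow gives direct-runoff ordinates: 0.0, 5.4, 8.9, 25.5, 32.0, 50.4, 65.9, 42.3, 27.1, 17.4, 11.1, 7.1, 0.0 m³/s.
The maximum is 65.9 m³/s, occurring at the reading for t = 36 h.

Q_p = 65.9 m³/s at t = 36 h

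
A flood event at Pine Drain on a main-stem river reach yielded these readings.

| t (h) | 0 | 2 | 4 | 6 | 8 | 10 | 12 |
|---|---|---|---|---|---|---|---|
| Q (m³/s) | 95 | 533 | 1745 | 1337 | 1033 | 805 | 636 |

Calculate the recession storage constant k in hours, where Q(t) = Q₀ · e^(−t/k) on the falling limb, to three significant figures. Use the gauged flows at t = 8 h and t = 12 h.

On the falling limb, Q drops from 1033 to 636 m³/s between t = 8 h and t = 12 h (Δt = 4 h).
k = −Δt / ln(Q₂/Q₁) = −4 / ln(636/1033) = 8.25 h.

k ≈ 8.25 h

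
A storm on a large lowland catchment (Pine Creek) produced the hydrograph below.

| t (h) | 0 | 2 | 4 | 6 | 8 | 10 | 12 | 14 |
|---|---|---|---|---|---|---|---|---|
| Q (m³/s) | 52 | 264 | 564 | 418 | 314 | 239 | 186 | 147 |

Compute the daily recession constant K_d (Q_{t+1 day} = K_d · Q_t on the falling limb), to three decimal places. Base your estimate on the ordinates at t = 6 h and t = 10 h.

Between t = 6 h and t = 10 h the flow falls from 418 to 239 m³/s over 2×2 h = 4 h.
Per-interval ratio K = (239/418)^(1/2) = 0.7562; K_d = K^(24/2) = 0.035.

K_d ≈ 0.035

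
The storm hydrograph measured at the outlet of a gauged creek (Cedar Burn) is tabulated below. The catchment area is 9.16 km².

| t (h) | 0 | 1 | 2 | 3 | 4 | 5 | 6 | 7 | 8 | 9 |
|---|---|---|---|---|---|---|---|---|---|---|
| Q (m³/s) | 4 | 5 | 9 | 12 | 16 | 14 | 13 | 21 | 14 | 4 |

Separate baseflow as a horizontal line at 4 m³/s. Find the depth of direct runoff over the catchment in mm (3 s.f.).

Direct runoff: 0.0, 1.0, 5.0, 8.0, 12.0, 10.0, 9.0, 17.0, 10.0, 0.0 m³/s; ΣQ_DR = 72.00 m³/s.
V = ΣQ_DR · Δt = 72.00 × 3600 s = 2.592 × 10^5 m³.
Over A = 9.16 km², depth = V / A = 28.3 mm.

d ≈ 28.3 mm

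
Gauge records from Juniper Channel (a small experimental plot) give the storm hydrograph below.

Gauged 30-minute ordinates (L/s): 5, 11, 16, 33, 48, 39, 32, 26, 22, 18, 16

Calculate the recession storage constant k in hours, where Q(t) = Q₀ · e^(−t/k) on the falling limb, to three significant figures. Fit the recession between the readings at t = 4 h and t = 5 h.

On the falling limb, Q drops from 22 to 16 L/s between t = 4 h and t = 5 h (Δt = 1 h).
k = −Δt / ln(Q₂/Q₁) = −1 / ln(16/22) = 3.14 h.

k ≈ 3.14 h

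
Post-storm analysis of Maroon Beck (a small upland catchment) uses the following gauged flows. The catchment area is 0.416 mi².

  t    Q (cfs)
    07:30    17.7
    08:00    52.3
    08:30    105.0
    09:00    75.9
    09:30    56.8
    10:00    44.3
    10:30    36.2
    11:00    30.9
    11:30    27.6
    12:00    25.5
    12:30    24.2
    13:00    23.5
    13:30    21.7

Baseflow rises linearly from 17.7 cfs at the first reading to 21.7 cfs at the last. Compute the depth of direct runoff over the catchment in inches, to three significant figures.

d ≈ 0.532 in

Direct runoff: 0.00, 34.27, 86.63, 57.20, 37.77, 24.93, 16.50, 10.87, 7.23, 4.80, 3.17, 2.13, 0.00 cfs; ΣQ_DR = 285.5 cfs.
V = ΣQ_DR · Δt = 285.5 × 1800 s = 5.139 × 10^5 ft³.
Over A = 0.416 mi², depth = V / A = 0.532 in.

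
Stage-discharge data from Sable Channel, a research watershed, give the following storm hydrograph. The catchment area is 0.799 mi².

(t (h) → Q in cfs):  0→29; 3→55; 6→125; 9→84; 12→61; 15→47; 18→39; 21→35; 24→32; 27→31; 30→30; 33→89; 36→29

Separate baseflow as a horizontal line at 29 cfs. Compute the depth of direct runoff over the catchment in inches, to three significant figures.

d ≈ 1.80 in

Direct runoff: 0.0, 26.0, 96.0, 55.0, 32.0, 18.0, 10.0, 6.0, 3.0, 2.0, 1.0, 60.0, 0.0 cfs; ΣQ_DR = 309.0 cfs.
V = ΣQ_DR · Δt = 309.0 × 10800 s = 3.337 × 10^6 ft³.
Over A = 0.799 mi², depth = V / A = 1.80 in.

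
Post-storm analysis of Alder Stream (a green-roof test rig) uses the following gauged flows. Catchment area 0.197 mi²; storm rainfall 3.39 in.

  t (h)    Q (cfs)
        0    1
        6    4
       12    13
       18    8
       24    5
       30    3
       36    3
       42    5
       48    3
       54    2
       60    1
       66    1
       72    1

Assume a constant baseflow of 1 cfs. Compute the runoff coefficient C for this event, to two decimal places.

ΣQ_DR = 37.00 cfs; V = ΣQ_DR·Δt = 7.992 × 10^5 ft³.
Runoff depth d = V / A = 1.746 in.
C = d / P = 1.746 / 3.39 = 0.52.

C ≈ 0.52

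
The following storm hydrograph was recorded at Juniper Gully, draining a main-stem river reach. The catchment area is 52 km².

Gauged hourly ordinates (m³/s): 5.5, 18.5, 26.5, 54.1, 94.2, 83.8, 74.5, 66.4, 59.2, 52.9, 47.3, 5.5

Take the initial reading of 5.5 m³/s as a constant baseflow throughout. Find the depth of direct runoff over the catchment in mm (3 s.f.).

Direct runoff: 0.0, 13.0, 21.0, 48.6, 88.7, 78.3, 69.0, 60.9, 53.7, 47.4, 41.8, 0.0 m³/s; ΣQ_DR = 522.4 m³/s.
V = ΣQ_DR · Δt = 522.4 × 3600 s = 1.881 × 10^6 m³.
Over A = 52 km², depth = V / A = 36.2 mm.

d ≈ 36.2 mm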